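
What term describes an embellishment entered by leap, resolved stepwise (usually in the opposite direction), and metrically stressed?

Approach: by leap. Departure: by step. Metric position: strong.
Leap in, step out, in a metrically strong position — an appoggiatura. (It is the mirror image of the escape tone, which steps in and leaps out from a weak position.)

Appoggiatura.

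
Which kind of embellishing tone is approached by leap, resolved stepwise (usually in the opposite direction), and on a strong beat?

Appoggiatura.

Approach: by leap. Departure: by step. Metric position: strong.
Leap in, step out, in a metrically strong position — an appoggiatura. (It is the mirror image of the escape tone, which steps in and leaps out from a weak position.)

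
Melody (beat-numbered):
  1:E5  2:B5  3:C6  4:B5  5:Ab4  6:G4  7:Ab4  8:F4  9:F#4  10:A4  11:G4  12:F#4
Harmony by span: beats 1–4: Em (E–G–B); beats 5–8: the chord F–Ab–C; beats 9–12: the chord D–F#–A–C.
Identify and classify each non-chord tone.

The harmony at that moment is E minor triad (E, G, B); C6 is not a chord tone.
It is approached by step up from B5 and left by step down to B5.
Step away and step back to the same note — a neighbor tone (upper neighbor).
The harmony at that moment is F minor triad (F, Ab, C); G4 is not a chord tone.
It is approached by step down from Ab4 and left by step up to Ab4.
Step away and step back to the same note — a neighbor tone (lower neighbor).
The harmony at that moment is D dominant seventh chord (D, F#, A, C); G4 is not a chord tone.
It is approached by step down from A4 and left by step down to F#4.
Step in, step out in the same direction — a passing tone.

C6 (beat 3) — neighbor tone; G4 (beat 6) — neighbor tone; G4 (beat 11) — passing tone.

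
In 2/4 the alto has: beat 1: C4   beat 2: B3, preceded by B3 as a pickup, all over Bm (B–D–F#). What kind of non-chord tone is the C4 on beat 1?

Upper neighbor tone.

The harmony at that moment is B minor triad (B, D, F#); C4 is not a chord tone.
It is approached by step up from B3 and left by step down to B3.
Step away and step back to the same note — a neighbor tone (upper neighbor).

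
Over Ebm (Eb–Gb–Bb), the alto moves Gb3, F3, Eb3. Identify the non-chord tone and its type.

F3 is a passing tone.

The harmony at that moment is Eb minor triad (Eb, Gb, Bb); F3 is not a chord tone.
It is approached by step down from Gb3 and left by step down to Eb3.
Step in, step out in the same direction — a passing tone.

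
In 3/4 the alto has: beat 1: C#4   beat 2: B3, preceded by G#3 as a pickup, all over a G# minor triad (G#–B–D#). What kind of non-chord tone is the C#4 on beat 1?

Appoggiatura.

The harmony at that moment is G# minor triad (G#, B, D#); C#4 is not a chord tone.
It is approached by leap up from G#3 and left by step down to B3.
Leap in, step out, metrically accented — an appoggiatura.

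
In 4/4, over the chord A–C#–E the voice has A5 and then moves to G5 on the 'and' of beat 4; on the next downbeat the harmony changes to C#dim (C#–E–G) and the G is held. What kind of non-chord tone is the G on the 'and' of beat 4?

The harmony at that moment is A major triad (A, C#, E); G5 is not a chord tone.
It is approached by step down from A5 and then sustained as the same pitch into the next harmony.
Arriving early and becoming a chord tone when the harmony changes — an anticipation.

Anticipation.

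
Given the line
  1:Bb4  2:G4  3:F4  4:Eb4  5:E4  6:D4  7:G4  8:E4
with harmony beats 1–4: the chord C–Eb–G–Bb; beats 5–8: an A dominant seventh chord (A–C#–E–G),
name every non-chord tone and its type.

F4 (beat 3) — passing tone; D4 (beat 6) — escape tone.

The harmony at that moment is C minor seventh chord (C, Eb, G, Bb); F4 is not a chord tone.
It is approached by step down from G4 and left by step down to Eb4.
Step in, step out in the same direction — a passing tone.
The harmony at that moment is A dominant seventh chord (A, C#, E, G); D4 is not a chord tone.
It is approached by step down from E4 and left by leap up to G4.
Step in, leap out — an escape tone.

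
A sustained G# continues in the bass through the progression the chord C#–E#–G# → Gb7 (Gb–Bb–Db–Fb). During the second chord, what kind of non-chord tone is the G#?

The harmony at that moment is Gb dominant seventh chord (Gb, Bb, Db, Fb); G# is not a chord tone.
It is held over (the same pitch as the preceding G#) and then sustained as the same pitch into the next harmony.
Sustained through a change of harmony — a pedal tone.

Pedal tone (pedal point).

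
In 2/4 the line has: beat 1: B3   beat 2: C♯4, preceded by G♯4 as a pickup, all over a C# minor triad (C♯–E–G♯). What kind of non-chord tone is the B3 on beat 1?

Appoggiatura.

The harmony at that moment is C♯ minor triad (C♯, E, G♯); B3 is not a chord tone.
It is approached by leap down from G♯4 and left by step up to C♯4.
Leap in, step out, metrically accented — an appoggiatura.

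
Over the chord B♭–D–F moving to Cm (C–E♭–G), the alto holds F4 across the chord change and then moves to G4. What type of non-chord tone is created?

F4 is a retardation.

The harmony at that moment is C minor triad (C, E♭, G); F4 is not a chord tone.
It is held over (the same pitch as the preceding F4) and left by step up to G4.
Held over from the previous chord and resolving up by step — a retardation.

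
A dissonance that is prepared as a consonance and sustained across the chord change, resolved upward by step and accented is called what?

Approach: by preparation — the pitch is first a chord tone, then held (tied or repeated) while the harmony changes under it. Departure: up by step. Metric position: strong.
A prepared dissonance that resolves upward by step — a retardation. (The same figure resolving downward would be a suspension.)

Retardation.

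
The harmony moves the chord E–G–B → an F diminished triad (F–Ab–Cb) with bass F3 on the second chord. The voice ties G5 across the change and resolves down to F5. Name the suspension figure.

9–8 suspension.

At the second chord the bass is F3. The suspended G5 lies a ninth above the bass; after resolving down by step to F5, the interval above the bass becomes an octave.
Suspension figures are named by those two intervals: 9–8.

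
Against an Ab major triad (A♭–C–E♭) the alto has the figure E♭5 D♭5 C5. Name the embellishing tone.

The harmony at that moment is A♭ major triad (A♭, C, E♭); D♭5 is not a chord tone.
It is approached by step down from E♭5 and left by step down to C5.
Step in, step out in the same direction — a passing tone.

D♭5 is a passing tone.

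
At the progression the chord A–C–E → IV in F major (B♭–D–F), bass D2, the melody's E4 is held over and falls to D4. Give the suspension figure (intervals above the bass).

9–8 suspension.

At the second chord the bass is D2. The suspended E4 lies a ninth above the bass; after resolving down by step to D4, the interval above the bass becomes an octave.
Suspension figures are named by those two intervals: 9–8.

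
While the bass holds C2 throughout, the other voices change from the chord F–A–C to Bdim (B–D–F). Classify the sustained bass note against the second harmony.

The harmony at that moment is B diminished triad (B, D, F); C2 is not a chord tone.
It is held over (the same pitch as the preceding C2) and then sustained as the same pitch into the next harmony.
Sustained through a change of harmony — a pedal tone.

Pedal tone (pedal point).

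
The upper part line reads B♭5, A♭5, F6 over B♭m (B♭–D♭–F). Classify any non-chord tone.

The harmony at that moment is B♭ minor triad (B♭, D♭, F); A♭5 is not a chord tone.
It is approached by step down from B♭5 and left by leap up to F6.
Step in, leap out — an escape tone.

A♭5 is an escape tone.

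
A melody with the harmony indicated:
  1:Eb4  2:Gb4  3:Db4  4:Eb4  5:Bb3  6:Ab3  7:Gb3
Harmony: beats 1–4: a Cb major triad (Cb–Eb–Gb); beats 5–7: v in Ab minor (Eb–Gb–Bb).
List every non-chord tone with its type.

The harmony at that moment is Cb major triad (Cb, Eb, Gb); Db4 is not a chord tone.
It is approached by leap down from Gb4 and left by step up to Eb4.
Leap in, step out — an appoggiatura.
The harmony at that moment is Eb minor triad (Eb, Gb, Bb); Ab3 is not a chord tone.
It is approached by step down from Bb3 and left by step down to Gb3.
Step in, step out in the same direction — a passing tone.

Db4 (beat 3) — appoggiatura; Ab3 (beat 6) — passing tone.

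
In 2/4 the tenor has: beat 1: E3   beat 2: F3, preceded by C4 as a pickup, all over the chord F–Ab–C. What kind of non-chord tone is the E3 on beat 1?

Appoggiatura.

The harmony at that moment is F minor triad (F, Ab, C); E3 is not a chord tone.
It is approached by leap down from C4 and left by step up to F3.
Leap in, step out, metrically accented — an appoggiatura.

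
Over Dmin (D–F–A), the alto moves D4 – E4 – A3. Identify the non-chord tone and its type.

E4 is an escape tone.

The harmony at that moment is D minor triad (D, F, A); E4 is not a chord tone.
It is approached by step up from D4 and left by leap down to A3.
Step in, leap out — an escape tone.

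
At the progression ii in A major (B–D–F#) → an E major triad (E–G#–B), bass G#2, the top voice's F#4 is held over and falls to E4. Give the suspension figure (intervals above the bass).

At the second chord the bass is G#2. The suspended F#4 lies a seventh above the bass; after resolving down by step to E4, the interval above the bass becomes a sixth.
Suspension figures are named by those two intervals: 7–6.

7–6 suspension.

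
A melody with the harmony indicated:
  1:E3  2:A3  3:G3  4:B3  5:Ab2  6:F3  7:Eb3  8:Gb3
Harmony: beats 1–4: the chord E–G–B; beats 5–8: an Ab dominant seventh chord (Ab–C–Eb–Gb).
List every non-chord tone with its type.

A3 (beat 2) — appoggiatura; F3 (beat 6) — appoggiatura.

The harmony at that moment is E minor triad (E, G, B); A3 is not a chord tone.
It is approached by leap up from E3 and left by step down to G3.
Leap in, step out — an appoggiatura.
The harmony at that moment is Ab dominant seventh chord (Ab, C, Eb, Gb); F3 is not a chord tone.
It is approached by leap up from Ab2 and left by step down to Eb3.
Leap in, step out — an appoggiatura.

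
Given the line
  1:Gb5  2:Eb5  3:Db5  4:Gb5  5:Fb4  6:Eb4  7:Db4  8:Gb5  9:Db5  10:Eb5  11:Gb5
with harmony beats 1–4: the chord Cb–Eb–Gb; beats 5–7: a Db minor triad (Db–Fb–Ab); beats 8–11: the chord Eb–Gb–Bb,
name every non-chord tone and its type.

The harmony at that moment is Cb major triad (Cb, Eb, Gb); Db5 is not a chord tone.
It is approached by step down from Eb5 and left by leap up to Gb5.
Step in, leap out — an escape tone.
The harmony at that moment is Db minor triad (Db, Fb, Ab); Eb4 is not a chord tone.
It is approached by step down from Fb4 and left by step down to Db4.
Step in, step out in the same direction — a passing tone.
The harmony at that moment is Eb minor triad (Eb, Gb, Bb); Db5 is not a chord tone.
It is approached by leap down from Gb5 and left by step up to Eb5.
Leap in, step out — an appoggiatura.

Db5 (beat 3) — escape tone; Eb4 (beat 6) — passing tone; Db5 (beat 9) — appoggiatura.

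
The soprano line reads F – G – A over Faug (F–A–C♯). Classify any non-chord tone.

The harmony at that moment is F augmented triad (F, A, C♯); G is not a chord tone.
It is approached by step up from F and left by step up to A.
Step in, step out in the same direction — a passing tone.

G is a passing tone.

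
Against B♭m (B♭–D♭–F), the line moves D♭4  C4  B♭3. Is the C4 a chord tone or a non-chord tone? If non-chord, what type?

The harmony at that moment is B♭ minor triad (B♭, D♭, F); C4 is not a chord tone.
It is approached by step down from D♭4 and left by step down to B♭3.
Step in, step out in the same direction — a passing tone.

Non-chord tone — a passing tone.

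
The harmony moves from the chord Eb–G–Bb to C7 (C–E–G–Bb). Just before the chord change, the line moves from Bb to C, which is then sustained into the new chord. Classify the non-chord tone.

C is an anticipation.

The harmony at that moment is Eb major triad (Eb, G, Bb); C is not a chord tone.
It is approached by step up from Bb and then sustained as the same pitch into the next harmony.
Arriving early and becoming a chord tone when the harmony changes — an anticipation.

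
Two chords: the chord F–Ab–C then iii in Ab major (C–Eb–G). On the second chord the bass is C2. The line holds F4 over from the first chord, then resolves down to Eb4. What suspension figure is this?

4–3 suspension.

At the second chord the bass is C2. The suspended F4 lies a fourth above the bass; after resolving down by step to Eb4, the interval above the bass becomes a third.
Suspension figures are named by those two intervals: 4–3.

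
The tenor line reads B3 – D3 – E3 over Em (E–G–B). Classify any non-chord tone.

D3 is an appoggiatura.

The harmony at that moment is E minor triad (E, G, B); D3 is not a chord tone.
It is approached by leap down from B3 and left by step up to E3.
Leap in, step out — an appoggiatura.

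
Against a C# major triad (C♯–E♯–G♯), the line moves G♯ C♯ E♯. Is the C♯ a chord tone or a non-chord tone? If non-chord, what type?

Chord tone (the root of C# major triad).

C# major triad contains C♯, E♯, G♯; C♯ is the root, so it is a chord tone.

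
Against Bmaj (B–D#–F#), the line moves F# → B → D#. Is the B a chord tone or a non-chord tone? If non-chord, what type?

Chord tone (the root of B major triad).

B major triad contains B, D#, F#; B is the root, so it is a chord tone.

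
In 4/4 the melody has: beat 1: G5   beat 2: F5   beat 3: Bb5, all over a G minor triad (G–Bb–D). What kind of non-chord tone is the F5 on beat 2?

Escape tone.

The harmony at that moment is G minor triad (G, Bb, D); F5 is not a chord tone.
It is approached by step down from G5 and left by leap up to Bb5.
Step in, leap out, on a weak beat — an escape tone.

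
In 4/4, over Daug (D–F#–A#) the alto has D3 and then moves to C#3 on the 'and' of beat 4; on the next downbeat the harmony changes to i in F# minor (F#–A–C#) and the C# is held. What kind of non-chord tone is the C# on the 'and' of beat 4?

The harmony at that moment is D augmented triad (D, F#, A#); C#3 is not a chord tone.
It is approached by step down from D3 and then sustained as the same pitch into the next harmony.
Arriving early and becoming a chord tone when the harmony changes — an anticipation.

Anticipation.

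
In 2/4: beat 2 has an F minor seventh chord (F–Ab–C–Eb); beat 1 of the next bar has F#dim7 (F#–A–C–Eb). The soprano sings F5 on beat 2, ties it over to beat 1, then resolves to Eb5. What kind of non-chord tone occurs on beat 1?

Suspension.

The harmony at that moment is F# diminished seventh chord (F#, A, C, Eb); F5 is not a chord tone.
It is held over (the same pitch as the preceding F5) and left by step down to Eb5.
Held over from the previous chord and resolving down by step — a suspension.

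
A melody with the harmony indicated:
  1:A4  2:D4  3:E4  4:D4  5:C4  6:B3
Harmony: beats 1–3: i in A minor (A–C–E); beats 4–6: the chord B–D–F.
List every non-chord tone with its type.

D4 (beat 2) — appoggiatura; C4 (beat 5) — passing tone.

The harmony at that moment is A minor triad (A, C, E); D4 is not a chord tone.
It is approached by leap down from A4 and left by step up to E4.
Leap in, step out — an appoggiatura.
The harmony at that moment is B diminished triad (B, D, F); C4 is not a chord tone.
It is approached by step down from D4 and left by step down to B3.
Step in, step out in the same direction — a passing tone.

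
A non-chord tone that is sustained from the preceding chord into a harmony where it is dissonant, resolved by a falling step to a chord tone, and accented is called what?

Approach: by preparation — the pitch is first a chord tone, then held (tied or repeated) while the harmony changes under it. Departure: down by step. Metric position: strong.
A prepared dissonance that resolves downward by step — a suspension. (The same figure resolving upward would be a retardation.)

Suspension.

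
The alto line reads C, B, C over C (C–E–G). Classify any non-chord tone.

The harmony at that moment is C major triad (C, E, G); B is not a chord tone.
It is approached by step down from C and left by step up to C.
Step away and step back to the same note — a neighbor tone (lower neighbor).

B is a neighbor tone.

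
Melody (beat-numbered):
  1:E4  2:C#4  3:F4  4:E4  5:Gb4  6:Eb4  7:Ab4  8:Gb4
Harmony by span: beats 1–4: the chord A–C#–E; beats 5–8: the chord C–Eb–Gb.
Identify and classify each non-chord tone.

The harmony at that moment is A major triad (A, C#, E); F4 is not a chord tone.
It is approached by leap up from C#4 and left by step down to E4.
Leap in, step out — an appoggiatura.
The harmony at that moment is C diminished triad (C, Eb, Gb); Ab4 is not a chord tone.
It is approached by leap up from Eb4 and left by step down to Gb4.
Leap in, step out — an appoggiatura.

F4 (beat 3) — appoggiatura; Ab4 (beat 7) — appoggiatura.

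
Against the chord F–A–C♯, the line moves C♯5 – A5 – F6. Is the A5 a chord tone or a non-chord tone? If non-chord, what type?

Chord tone (the third of F augmented triad).

F augmented triad contains F, A, C♯; A is the third, so it is a chord tone.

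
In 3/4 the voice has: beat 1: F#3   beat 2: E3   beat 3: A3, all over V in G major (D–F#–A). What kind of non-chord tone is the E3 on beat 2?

The harmony at that moment is D major triad (D, F#, A); E3 is not a chord tone.
It is approached by step down from F#3 and left by leap up to A3.
Step in, leap out, on a weak beat — an escape tone.

Escape tone.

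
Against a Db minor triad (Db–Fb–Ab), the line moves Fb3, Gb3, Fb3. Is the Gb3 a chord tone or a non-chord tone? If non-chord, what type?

Non-chord tone — a neighbor tone.

The harmony at that moment is Db minor triad (Db, Fb, Ab); Gb3 is not a chord tone.
It is approached by step up from Fb3 and left by step down to Fb3.
Step away and step back to the same note — a neighbor tone (upper neighbor).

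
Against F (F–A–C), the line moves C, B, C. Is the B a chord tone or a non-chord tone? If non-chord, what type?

The harmony at that moment is F major triad (F, A, C); B is not a chord tone.
It is approached by step down from C and left by step up to C.
Step away and step back to the same note — a neighbor tone (lower neighbor).

Non-chord tone — a neighbor tone.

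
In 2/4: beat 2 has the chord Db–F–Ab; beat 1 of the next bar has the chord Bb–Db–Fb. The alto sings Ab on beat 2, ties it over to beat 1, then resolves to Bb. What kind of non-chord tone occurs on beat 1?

Retardation.

The harmony at that moment is Bb diminished triad (Bb, Db, Fb); Ab is not a chord tone.
It is held over (the same pitch as the preceding Ab) and left by step up to Bb.
Held over from the previous chord and resolving up by step — a retardation.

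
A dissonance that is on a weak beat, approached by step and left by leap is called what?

Escape tone.

Approach: by step. Departure: by leap. Metric position: weak.
Step in, leap out, from a weak position — an escape tone (échappée). (It is the mirror image of the appoggiatura, which leaps in and steps out on a strong beat.)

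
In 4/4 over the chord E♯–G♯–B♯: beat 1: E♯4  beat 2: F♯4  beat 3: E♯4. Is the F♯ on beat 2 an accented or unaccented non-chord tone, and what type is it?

Unaccented neighbor tone.

The harmony at that moment is E♯ minor triad (E♯, G♯, B♯); F♯4 is not a chord tone.
It is approached by step up from E♯4 and left by step down to E♯4.
Step away and step back to the same note — a neighbor tone (upper neighbor).
It falls on a weak beat, so it is unaccented.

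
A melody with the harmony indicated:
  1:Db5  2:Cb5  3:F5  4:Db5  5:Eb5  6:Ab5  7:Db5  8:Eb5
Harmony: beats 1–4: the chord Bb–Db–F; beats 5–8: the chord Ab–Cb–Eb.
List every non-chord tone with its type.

Cb5 (beat 2) — escape tone; Db5 (beat 7) — appoggiatura.

The harmony at that moment is Bb minor triad (Bb, Db, F); Cb5 is not a chord tone.
It is approached by step down from Db5 and left by leap up to F5.
Step in, leap out — an escape tone.
The harmony at that moment is Ab minor triad (Ab, Cb, Eb); Db5 is not a chord tone.
It is approached by leap down from Ab5 and left by step up to Eb5.
Leap in, step out — an appoggiatura.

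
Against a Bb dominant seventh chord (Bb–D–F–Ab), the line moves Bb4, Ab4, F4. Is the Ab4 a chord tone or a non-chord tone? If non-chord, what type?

Bb dominant seventh chord contains Bb, D, F, Ab; Ab is the seventh, so it is a chord tone.

Chord tone (the seventh of Bb dominant seventh chord).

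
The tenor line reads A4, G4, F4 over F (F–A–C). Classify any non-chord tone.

The harmony at that moment is F major triad (F, A, C); G4 is not a chord tone.
It is approached by step down from A4 and left by step down to F4.
Step in, step out in the same direction — a passing tone.

G4 is a passing tone.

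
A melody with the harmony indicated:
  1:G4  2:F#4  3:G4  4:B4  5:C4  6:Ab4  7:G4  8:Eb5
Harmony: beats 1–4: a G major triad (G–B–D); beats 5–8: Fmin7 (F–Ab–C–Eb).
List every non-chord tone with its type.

F#4 (beat 2) — neighbor tone; G4 (beat 7) — escape tone.

The harmony at that moment is G major triad (G, B, D); F#4 is not a chord tone.
It is approached by step down from G4 and left by step up to G4.
Step away and step back to the same note — a neighbor tone (lower neighbor).
The harmony at that moment is F minor seventh chord (F, Ab, C, Eb); G4 is not a chord tone.
It is approached by step down from Ab4 and left by leap up to Eb5.
Step in, leap out — an escape tone.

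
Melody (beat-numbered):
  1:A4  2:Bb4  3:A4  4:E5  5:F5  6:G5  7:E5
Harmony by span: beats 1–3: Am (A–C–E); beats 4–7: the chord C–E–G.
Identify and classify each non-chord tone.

The harmony at that moment is A minor triad (A, C, E); Bb4 is not a chord tone.
It is approached by step up from A4 and left by step down to A4.
Step away and step back to the same note — a neighbor tone (upper neighbor).
The harmony at that moment is C major triad (C, E, G); F5 is not a chord tone.
It is approached by step up from E5 and left by step up to G5.
Step in, step out in the same direction — a passing tone.

Bb4 (beat 2) — neighbor tone; F5 (beat 5) — passing tone.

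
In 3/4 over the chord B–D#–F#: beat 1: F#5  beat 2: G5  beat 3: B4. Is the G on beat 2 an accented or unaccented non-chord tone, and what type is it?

The harmony at that moment is B major triad (B, D#, F#); G5 is not a chord tone.
It is approached by step up from F#5 and left by leap down to B4.
Step in, leap out — an escape tone.
It falls on a weak beat, so it is unaccented.

Unaccented escape tone.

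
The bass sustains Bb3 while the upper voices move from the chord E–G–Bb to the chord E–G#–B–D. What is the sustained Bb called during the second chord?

Pedal tone (pedal point).

The harmony at that moment is E dominant seventh chord (E, G#, B, D); Bb3 is not a chord tone.
It is held over (the same pitch as the preceding Bb3) and then sustained as the same pitch into the next harmony.
Sustained through a change of harmony — a pedal tone.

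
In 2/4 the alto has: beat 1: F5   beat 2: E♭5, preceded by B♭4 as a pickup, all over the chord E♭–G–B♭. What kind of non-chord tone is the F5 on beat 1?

The harmony at that moment is E♭ major triad (E♭, G, B♭); F5 is not a chord tone.
It is approached by leap up from B♭4 and left by step down to E♭5.
Leap in, step out, metrically accented — an appoggiatura.

Appoggiatura.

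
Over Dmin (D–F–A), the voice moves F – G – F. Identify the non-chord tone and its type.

G is a neighbor tone.

The harmony at that moment is D minor triad (D, F, A); G is not a chord tone.
It is approached by step up from F and left by step down to F.
Step away and step back to the same note — a neighbor tone (upper neighbor).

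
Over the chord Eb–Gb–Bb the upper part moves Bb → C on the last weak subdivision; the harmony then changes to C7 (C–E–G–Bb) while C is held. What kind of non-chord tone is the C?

C is an anticipation.

The harmony at that moment is Eb minor triad (Eb, Gb, Bb); C is not a chord tone.
It is approached by step up from Bb and then sustained as the same pitch into the next harmony.
Arriving early and becoming a chord tone when the harmony changes — an anticipation.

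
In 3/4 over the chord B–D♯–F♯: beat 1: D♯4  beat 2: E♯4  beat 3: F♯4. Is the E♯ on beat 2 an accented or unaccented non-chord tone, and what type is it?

Unaccented passing tone.

The harmony at that moment is B major triad (B, D♯, F♯); E♯4 is not a chord tone.
It is approached by step up from D♯4 and left by step up to F♯4.
Step in, step out in the same direction — a passing tone.
It falls on a weak beat, so it is unaccented.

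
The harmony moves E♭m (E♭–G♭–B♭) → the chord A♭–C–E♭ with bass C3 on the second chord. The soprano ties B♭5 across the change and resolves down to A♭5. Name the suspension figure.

7–6 suspension.

At the second chord the bass is C3. The suspended B♭5 lies a seventh above the bass; after resolving down by step to A♭5, the interval above the bass becomes a sixth.
Suspension figures are named by those two intervals: 7–6.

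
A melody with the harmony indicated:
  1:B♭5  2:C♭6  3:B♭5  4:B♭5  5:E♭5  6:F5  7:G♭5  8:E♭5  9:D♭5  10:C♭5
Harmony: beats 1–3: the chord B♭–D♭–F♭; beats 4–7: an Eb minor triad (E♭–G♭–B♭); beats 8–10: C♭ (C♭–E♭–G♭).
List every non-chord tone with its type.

C♭6 (beat 2) — neighbor tone; F5 (beat 6) — passing tone; D♭5 (beat 9) — passing tone.

The harmony at that moment is B♭ diminished triad (B♭, D♭, F♭); C♭6 is not a chord tone.
It is approached by step up from B♭5 and left by step down to B♭5.
Step away and step back to the same note — a neighbor tone (upper neighbor).
The harmony at that moment is E♭ minor triad (E♭, G♭, B♭); F5 is not a chord tone.
It is approached by step up from E♭5 and left by step up to G♭5.
Step in, step out in the same direction — a passing tone.
The harmony at that moment is C♭ major triad (C♭, E♭, G♭); D♭5 is not a chord tone.
It is approached by step down from E♭5 and left by step down to C♭5.
Step in, step out in the same direction — a passing tone.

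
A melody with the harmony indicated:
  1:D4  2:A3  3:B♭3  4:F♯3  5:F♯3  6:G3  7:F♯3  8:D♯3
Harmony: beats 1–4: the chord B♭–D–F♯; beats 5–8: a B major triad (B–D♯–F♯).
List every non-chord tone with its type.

The harmony at that moment is B♭ augmented triad (B♭, D, F♯); A3 is not a chord tone.
It is approached by leap down from D4 and left by step up to B♭3.
Leap in, step out — an appoggiatura.
The harmony at that moment is B major triad (B, D♯, F♯); G3 is not a chord tone.
It is approached by step up from F♯3 and left by step down to F♯3.
Step away and step back to the same note — a neighbor tone (upper neighbor).

A3 (beat 2) — appoggiatura; G3 (beat 6) — neighbor tone.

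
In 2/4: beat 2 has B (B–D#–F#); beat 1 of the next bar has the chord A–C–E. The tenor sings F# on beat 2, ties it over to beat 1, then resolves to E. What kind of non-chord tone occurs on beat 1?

The harmony at that moment is A minor triad (A, C, E); F# is not a chord tone.
It is held over (the same pitch as the preceding F#) and left by step down to E.
Held over from the previous chord and resolving down by step — a suspension.

Suspension.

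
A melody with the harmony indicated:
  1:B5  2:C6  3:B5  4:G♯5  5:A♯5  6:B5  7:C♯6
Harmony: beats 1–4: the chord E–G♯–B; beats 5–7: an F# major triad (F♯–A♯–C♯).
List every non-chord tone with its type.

The harmony at that moment is E major triad (E, G♯, B); C6 is not a chord tone.
It is approached by step up from B5 and left by step down to B5.
Step away and step back to the same note — a neighbor tone (upper neighbor).
The harmony at that moment is F♯ major triad (F♯, A♯, C♯); B5 is not a chord tone.
It is approached by step up from A♯5 and left by step up to C♯6.
Step in, step out in the same direction — a passing tone.

C6 (beat 2) — neighbor tone; B5 (beat 6) — passing tone.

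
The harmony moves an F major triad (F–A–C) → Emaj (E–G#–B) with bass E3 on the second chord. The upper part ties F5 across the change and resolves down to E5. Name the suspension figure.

At the second chord the bass is E3. The suspended F5 lies a ninth above the bass; after resolving down by step to E5, the interval above the bass becomes an octave.
Suspension figures are named by those two intervals: 9–8.

9–8 suspension.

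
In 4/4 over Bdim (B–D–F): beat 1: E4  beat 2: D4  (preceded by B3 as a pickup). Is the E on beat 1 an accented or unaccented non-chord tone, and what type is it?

The harmony at that moment is B diminished triad (B, D, F); E4 is not a chord tone.
It is approached by leap up from B3 and left by step down to D4.
Leap in, step out — an appoggiatura.
It falls on the downbeat, so it is accented.

Accented appoggiatura.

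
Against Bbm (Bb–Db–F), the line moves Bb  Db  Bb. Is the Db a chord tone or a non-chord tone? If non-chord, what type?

Bb minor triad contains Bb, Db, F; Db is the third, so it is a chord tone.

Chord tone (the third of Bb minor triad).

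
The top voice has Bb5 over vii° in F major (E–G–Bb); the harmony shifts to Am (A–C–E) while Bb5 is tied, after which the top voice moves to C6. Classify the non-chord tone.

Bb5 is a retardation.

The harmony at that moment is A minor triad (A, C, E); Bb5 is not a chord tone.
It is held over (the same pitch as the preceding Bb5) and left by step up to C6.
Held over from the previous chord and resolving up by step — a retardation.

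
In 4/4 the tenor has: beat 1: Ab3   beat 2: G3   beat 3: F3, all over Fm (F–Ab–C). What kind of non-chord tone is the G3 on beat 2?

The harmony at that moment is F minor triad (F, Ab, C); G3 is not a chord tone.
It is approached by step down from Ab3 and left by step down to F3.
Step in, step out in the same direction — a passing tone.

Passing tone.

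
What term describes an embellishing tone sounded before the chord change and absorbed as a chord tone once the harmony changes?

Anticipation.

Approach: ahead of the chord change (typically by step), so it is dissonant against the current harmony. Departure: none — the same pitch is restated or held and is a chord tone of the new harmony.
Dissonant first, consonant once the harmony catches up: the note simply arrives early — an anticipation. (The reverse timing, consonant first and dissonant after the change, would be a suspension or retardation.)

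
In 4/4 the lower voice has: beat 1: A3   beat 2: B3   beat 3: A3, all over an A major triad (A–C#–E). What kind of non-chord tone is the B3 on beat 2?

Upper neighbor tone.

The harmony at that moment is A major triad (A, C#, E); B3 is not a chord tone.
It is approached by step up from A3 and left by step down to A3.
Step away and step back to the same note — a neighbor tone (upper neighbor).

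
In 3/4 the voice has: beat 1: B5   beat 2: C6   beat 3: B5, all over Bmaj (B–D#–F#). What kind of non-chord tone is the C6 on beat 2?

The harmony at that moment is B major triad (B, D#, F#); C6 is not a chord tone.
It is approached by step up from B5 and left by step down to B5.
Step away and step back to the same note — a neighbor tone (upper neighbor).

Upper neighbor tone.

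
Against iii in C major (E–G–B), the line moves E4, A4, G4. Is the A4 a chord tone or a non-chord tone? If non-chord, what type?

The harmony at that moment is E minor triad (E, G, B); A4 is not a chord tone.
It is approached by leap up from E4 and left by step down to G4.
Leap in, step out — an appoggiatura.

Non-chord tone — an appoggiatura.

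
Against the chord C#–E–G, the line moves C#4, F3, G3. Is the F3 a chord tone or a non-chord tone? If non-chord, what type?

Non-chord tone — an appoggiatura.

The harmony at that moment is C# diminished triad (C#, E, G); F3 is not a chord tone.
It is approached by leap down from C#4 and left by step up to G3.
Leap in, step out — an appoggiatura.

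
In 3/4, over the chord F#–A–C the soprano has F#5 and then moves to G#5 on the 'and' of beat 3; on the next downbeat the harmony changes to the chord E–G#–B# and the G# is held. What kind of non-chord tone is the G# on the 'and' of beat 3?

The harmony at that moment is F# diminished triad (F#, A, C); G#5 is not a chord tone.
It is approached by step up from F#5 and then sustained as the same pitch into the next harmony.
Arriving early and becoming a chord tone when the harmony changes — an anticipation.

Anticipation.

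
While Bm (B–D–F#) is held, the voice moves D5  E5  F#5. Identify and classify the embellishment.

E5 is a passing tone.

The harmony at that moment is B minor triad (B, D, F#); E5 is not a chord tone.
It is approached by step up from D5 and left by step up to F#5.
Step in, step out in the same direction — a passing tone.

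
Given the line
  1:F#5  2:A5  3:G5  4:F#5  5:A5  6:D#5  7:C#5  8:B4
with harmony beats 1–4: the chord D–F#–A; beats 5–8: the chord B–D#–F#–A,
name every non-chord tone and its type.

The harmony at that moment is D major triad (D, F#, A); G5 is not a chord tone.
It is approached by step down from A5 and left by step down to F#5.
Step in, step out in the same direction — a passing tone.
The harmony at that moment is B dominant seventh chord (B, D#, F#, A); C#5 is not a chord tone.
It is approached by step down from D#5 and left by step down to B4.
Step in, step out in the same direction — a passing tone.

G5 (beat 3) — passing tone; C#5 (beat 7) — passing tone.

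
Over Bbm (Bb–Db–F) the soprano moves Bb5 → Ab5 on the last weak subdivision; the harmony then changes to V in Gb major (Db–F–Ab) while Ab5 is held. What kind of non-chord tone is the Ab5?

Ab5 is an anticipation.

The harmony at that moment is Bb minor triad (Bb, Db, F); Ab5 is not a chord tone.
It is approached by step down from Bb5 and then sustained as the same pitch into the next harmony.
Arriving early and becoming a chord tone when the harmony changes — an anticipation.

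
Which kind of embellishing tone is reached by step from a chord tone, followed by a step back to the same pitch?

Approach: by step. Departure: by step in the opposite direction, back to the starting pitch.
Stepwise on both sides but reversing to return to the same chord tone — a neighbor tone. (Had it continued onward in the same direction it would be a passing tone instead.)

Neighbor tone.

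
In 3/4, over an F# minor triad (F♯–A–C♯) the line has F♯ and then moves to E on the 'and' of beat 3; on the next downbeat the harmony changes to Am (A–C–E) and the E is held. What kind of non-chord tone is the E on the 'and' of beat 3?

Anticipation.

The harmony at that moment is F♯ minor triad (F♯, A, C♯); E is not a chord tone.
It is approached by step down from F♯ and then sustained as the same pitch into the next harmony.
Arriving early and becoming a chord tone when the harmony changes — an anticipation.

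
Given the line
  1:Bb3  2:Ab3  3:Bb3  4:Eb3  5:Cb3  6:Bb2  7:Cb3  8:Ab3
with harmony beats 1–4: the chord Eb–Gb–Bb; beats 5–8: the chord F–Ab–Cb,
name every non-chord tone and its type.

Ab3 (beat 2) — neighbor tone; Bb2 (beat 6) — neighbor tone.

The harmony at that moment is Eb minor triad (Eb, Gb, Bb); Ab3 is not a chord tone.
It is approached by step down from Bb3 and left by step up to Bb3.
Step away and step back to the same note — a neighbor tone (lower neighbor).
The harmony at that moment is F diminished triad (F, Ab, Cb); Bb2 is not a chord tone.
It is approached by step down from Cb3 and left by step up to Cb3.
Step away and step back to the same note — a neighbor tone (lower neighbor).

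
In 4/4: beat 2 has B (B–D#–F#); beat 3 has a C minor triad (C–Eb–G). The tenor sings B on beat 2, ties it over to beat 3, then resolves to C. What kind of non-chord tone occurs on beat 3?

The harmony at that moment is C minor triad (C, Eb, G); B is not a chord tone.
It is held over (the same pitch as the preceding B) and left by step up to C.
Held over from the previous chord and resolving up by step — a retardation.

Retardation.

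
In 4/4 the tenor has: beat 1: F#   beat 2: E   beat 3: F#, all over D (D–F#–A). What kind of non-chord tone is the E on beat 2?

Lower neighbor tone.

The harmony at that moment is D major triad (D, F#, A); E is not a chord tone.
It is approached by step down from F# and left by step up to F#.
Step away and step back to the same note — a neighbor tone (lower neighbor).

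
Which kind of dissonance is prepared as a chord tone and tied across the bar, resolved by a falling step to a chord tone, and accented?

Approach: by preparation — the pitch is first a chord tone, then held (tied or repeated) while the harmony changes under it. Departure: down by step. Metric position: strong.
A prepared dissonance that resolves downward by step — a suspension. (The same figure resolving upward would be a retardation.)

Suspension.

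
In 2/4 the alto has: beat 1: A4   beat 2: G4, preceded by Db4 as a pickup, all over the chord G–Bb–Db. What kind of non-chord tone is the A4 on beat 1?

Appoggiatura.

The harmony at that moment is G diminished triad (G, Bb, Db); A4 is not a chord tone.
It is approached by leap up from Db4 and left by step down to G4.
Leap in, step out, metrically accented — an appoggiatura.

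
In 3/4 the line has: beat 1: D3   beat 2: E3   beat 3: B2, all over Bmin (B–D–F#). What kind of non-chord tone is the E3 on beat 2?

Escape tone.

The harmony at that moment is B minor triad (B, D, F#); E3 is not a chord tone.
It is approached by step up from D3 and left by leap down to B2.
Step in, leap out, on a weak beat — an escape tone.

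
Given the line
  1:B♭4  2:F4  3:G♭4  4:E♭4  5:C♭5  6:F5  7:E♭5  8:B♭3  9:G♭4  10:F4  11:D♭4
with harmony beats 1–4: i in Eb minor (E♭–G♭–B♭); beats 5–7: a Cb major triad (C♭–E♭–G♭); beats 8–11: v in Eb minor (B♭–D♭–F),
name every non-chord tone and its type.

The harmony at that moment is E♭ minor triad (E♭, G♭, B♭); F4 is not a chord tone.
It is approached by leap down from B♭4 and left by step up to G♭4.
Leap in, step out — an appoggiatura.
The harmony at that moment is C♭ major triad (C♭, E♭, G♭); F5 is not a chord tone.
It is approached by leap up from C♭5 and left by step down to E♭5.
Leap in, step out — an appoggiatura.
The harmony at that moment is B♭ minor triad (B♭, D♭, F); G♭4 is not a chord tone.
It is approached by leap up from B♭3 and left by step down to F4.
Leap in, step out — an appoggiatura.

F4 (beat 2) — appoggiatura; F5 (beat 6) — appoggiatura; G♭4 (beat 9) — appoggiatura.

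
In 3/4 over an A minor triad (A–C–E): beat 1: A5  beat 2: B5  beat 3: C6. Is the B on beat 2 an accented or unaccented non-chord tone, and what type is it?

Unaccented passing tone.

The harmony at that moment is A minor triad (A, C, E); B5 is not a chord tone.
It is approached by step up from A5 and left by step up to C6.
Step in, step out in the same direction — a passing tone.
It falls on a weak beat, so it is unaccented.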